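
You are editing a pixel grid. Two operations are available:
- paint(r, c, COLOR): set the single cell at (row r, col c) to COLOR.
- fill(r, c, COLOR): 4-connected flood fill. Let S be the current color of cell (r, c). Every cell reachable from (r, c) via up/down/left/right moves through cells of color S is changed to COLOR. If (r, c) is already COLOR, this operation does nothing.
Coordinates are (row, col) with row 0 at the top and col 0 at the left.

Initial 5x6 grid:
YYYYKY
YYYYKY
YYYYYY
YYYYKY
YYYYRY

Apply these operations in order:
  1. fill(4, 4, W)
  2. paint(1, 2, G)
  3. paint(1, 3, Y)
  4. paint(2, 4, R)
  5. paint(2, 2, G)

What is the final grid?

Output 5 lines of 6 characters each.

Answer: YYYYKY
YYGYKY
YYGYRY
YYYYKY
YYYYWY

Derivation:
After op 1 fill(4,4,W) [1 cells changed]:
YYYYKY
YYYYKY
YYYYYY
YYYYKY
YYYYWY
After op 2 paint(1,2,G):
YYYYKY
YYGYKY
YYYYYY
YYYYKY
YYYYWY
After op 3 paint(1,3,Y):
YYYYKY
YYGYKY
YYYYYY
YYYYKY
YYYYWY
After op 4 paint(2,4,R):
YYYYKY
YYGYKY
YYYYRY
YYYYKY
YYYYWY
After op 5 paint(2,2,G):
YYYYKY
YYGYKY
YYGYRY
YYYYKY
YYYYWY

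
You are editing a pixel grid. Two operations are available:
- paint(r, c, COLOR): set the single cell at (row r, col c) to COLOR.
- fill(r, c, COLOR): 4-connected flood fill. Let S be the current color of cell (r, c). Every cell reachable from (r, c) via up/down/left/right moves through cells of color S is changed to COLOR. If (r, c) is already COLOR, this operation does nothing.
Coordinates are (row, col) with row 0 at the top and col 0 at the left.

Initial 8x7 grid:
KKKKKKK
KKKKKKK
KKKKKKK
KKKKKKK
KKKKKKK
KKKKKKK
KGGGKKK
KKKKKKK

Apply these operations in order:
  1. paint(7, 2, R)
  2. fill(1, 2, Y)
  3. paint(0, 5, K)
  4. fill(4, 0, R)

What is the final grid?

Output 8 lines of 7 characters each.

After op 1 paint(7,2,R):
KKKKKKK
KKKKKKK
KKKKKKK
KKKKKKK
KKKKKKK
KKKKKKK
KGGGKKK
KKRKKKK
After op 2 fill(1,2,Y) [52 cells changed]:
YYYYYYY
YYYYYYY
YYYYYYY
YYYYYYY
YYYYYYY
YYYYYYY
YGGGYYY
YYRYYYY
After op 3 paint(0,5,K):
YYYYYKY
YYYYYYY
YYYYYYY
YYYYYYY
YYYYYYY
YYYYYYY
YGGGYYY
YYRYYYY
After op 4 fill(4,0,R) [51 cells changed]:
RRRRRKR
RRRRRRR
RRRRRRR
RRRRRRR
RRRRRRR
RRRRRRR
RGGGRRR
RRRRRRR

Answer: RRRRRKR
RRRRRRR
RRRRRRR
RRRRRRR
RRRRRRR
RRRRRRR
RGGGRRR
RRRRRRR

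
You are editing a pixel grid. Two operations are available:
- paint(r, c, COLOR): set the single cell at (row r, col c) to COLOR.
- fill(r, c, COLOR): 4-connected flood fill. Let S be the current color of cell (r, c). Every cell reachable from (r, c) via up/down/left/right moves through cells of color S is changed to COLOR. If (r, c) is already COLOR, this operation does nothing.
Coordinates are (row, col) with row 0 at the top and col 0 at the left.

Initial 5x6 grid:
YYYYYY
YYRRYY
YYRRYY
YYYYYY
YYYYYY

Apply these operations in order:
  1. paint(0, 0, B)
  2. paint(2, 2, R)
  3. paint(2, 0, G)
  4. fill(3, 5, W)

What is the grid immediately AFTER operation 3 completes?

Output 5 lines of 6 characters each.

After op 1 paint(0,0,B):
BYYYYY
YYRRYY
YYRRYY
YYYYYY
YYYYYY
After op 2 paint(2,2,R):
BYYYYY
YYRRYY
YYRRYY
YYYYYY
YYYYYY
After op 3 paint(2,0,G):
BYYYYY
YYRRYY
GYRRYY
YYYYYY
YYYYYY

Answer: BYYYYY
YYRRYY
GYRRYY
YYYYYY
YYYYYY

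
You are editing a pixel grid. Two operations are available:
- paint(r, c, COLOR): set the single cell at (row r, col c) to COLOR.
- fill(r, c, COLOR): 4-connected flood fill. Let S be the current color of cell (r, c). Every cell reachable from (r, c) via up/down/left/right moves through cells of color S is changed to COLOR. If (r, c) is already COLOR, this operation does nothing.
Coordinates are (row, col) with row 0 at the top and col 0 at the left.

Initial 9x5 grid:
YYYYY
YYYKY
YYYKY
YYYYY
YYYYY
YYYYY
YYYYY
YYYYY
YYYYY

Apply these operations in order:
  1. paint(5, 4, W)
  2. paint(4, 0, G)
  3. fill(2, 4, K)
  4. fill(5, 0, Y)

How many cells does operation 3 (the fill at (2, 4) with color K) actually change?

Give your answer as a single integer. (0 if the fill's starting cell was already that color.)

Answer: 41

Derivation:
After op 1 paint(5,4,W):
YYYYY
YYYKY
YYYKY
YYYYY
YYYYY
YYYYW
YYYYY
YYYYY
YYYYY
After op 2 paint(4,0,G):
YYYYY
YYYKY
YYYKY
YYYYY
GYYYY
YYYYW
YYYYY
YYYYY
YYYYY
After op 3 fill(2,4,K) [41 cells changed]:
KKKKK
KKKKK
KKKKK
KKKKK
GKKKK
KKKKW
KKKKK
KKKKK
KKKKK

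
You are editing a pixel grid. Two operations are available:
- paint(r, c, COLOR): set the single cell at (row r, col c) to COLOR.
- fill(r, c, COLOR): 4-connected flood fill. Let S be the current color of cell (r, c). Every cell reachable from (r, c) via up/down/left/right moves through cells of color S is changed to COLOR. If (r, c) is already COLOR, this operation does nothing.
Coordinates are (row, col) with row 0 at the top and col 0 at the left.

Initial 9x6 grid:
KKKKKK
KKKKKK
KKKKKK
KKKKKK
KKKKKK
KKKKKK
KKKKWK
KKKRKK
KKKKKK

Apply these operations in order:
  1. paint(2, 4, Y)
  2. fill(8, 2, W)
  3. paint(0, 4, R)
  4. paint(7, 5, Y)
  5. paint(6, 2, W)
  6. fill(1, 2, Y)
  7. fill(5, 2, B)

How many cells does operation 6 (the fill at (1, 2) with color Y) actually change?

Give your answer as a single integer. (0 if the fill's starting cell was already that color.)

After op 1 paint(2,4,Y):
KKKKKK
KKKKKK
KKKKYK
KKKKKK
KKKKKK
KKKKKK
KKKKWK
KKKRKK
KKKKKK
After op 2 fill(8,2,W) [51 cells changed]:
WWWWWW
WWWWWW
WWWWYW
WWWWWW
WWWWWW
WWWWWW
WWWWWW
WWWRWW
WWWWWW
After op 3 paint(0,4,R):
WWWWRW
WWWWWW
WWWWYW
WWWWWW
WWWWWW
WWWWWW
WWWWWW
WWWRWW
WWWWWW
After op 4 paint(7,5,Y):
WWWWRW
WWWWWW
WWWWYW
WWWWWW
WWWWWW
WWWWWW
WWWWWW
WWWRWY
WWWWWW
After op 5 paint(6,2,W):
WWWWRW
WWWWWW
WWWWYW
WWWWWW
WWWWWW
WWWWWW
WWWWWW
WWWRWY
WWWWWW
After op 6 fill(1,2,Y) [50 cells changed]:
YYYYRY
YYYYYY
YYYYYY
YYYYYY
YYYYYY
YYYYYY
YYYYYY
YYYRYY
YYYYYY

Answer: 50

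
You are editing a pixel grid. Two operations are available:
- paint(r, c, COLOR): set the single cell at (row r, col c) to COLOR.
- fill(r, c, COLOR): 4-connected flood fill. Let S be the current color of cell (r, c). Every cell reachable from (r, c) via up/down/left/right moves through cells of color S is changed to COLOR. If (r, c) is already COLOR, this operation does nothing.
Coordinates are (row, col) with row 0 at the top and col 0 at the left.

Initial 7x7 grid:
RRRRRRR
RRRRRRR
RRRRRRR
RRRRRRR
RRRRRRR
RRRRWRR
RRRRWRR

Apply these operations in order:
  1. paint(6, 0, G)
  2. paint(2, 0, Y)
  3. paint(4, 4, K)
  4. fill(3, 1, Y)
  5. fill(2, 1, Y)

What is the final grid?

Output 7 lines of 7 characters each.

After op 1 paint(6,0,G):
RRRRRRR
RRRRRRR
RRRRRRR
RRRRRRR
RRRRRRR
RRRRWRR
GRRRWRR
After op 2 paint(2,0,Y):
RRRRRRR
RRRRRRR
YRRRRRR
RRRRRRR
RRRRRRR
RRRRWRR
GRRRWRR
After op 3 paint(4,4,K):
RRRRRRR
RRRRRRR
YRRRRRR
RRRRRRR
RRRRKRR
RRRRWRR
GRRRWRR
After op 4 fill(3,1,Y) [44 cells changed]:
YYYYYYY
YYYYYYY
YYYYYYY
YYYYYYY
YYYYKYY
YYYYWYY
GYYYWYY
After op 5 fill(2,1,Y) [0 cells changed]:
YYYYYYY
YYYYYYY
YYYYYYY
YYYYYYY
YYYYKYY
YYYYWYY
GYYYWYY

Answer: YYYYYYY
YYYYYYY
YYYYYYY
YYYYYYY
YYYYKYY
YYYYWYY
GYYYWYY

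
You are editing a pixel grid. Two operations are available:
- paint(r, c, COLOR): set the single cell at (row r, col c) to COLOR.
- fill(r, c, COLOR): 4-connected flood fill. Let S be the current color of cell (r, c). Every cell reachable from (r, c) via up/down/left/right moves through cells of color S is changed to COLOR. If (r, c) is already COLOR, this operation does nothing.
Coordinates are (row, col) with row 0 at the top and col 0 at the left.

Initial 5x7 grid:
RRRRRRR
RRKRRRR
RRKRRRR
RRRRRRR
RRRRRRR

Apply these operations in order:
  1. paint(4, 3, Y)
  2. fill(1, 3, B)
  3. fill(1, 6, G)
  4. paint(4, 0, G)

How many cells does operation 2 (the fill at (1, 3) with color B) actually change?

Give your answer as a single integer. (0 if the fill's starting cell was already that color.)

Answer: 32

Derivation:
After op 1 paint(4,3,Y):
RRRRRRR
RRKRRRR
RRKRRRR
RRRRRRR
RRRYRRR
After op 2 fill(1,3,B) [32 cells changed]:
BBBBBBB
BBKBBBB
BBKBBBB
BBBBBBB
BBBYBBB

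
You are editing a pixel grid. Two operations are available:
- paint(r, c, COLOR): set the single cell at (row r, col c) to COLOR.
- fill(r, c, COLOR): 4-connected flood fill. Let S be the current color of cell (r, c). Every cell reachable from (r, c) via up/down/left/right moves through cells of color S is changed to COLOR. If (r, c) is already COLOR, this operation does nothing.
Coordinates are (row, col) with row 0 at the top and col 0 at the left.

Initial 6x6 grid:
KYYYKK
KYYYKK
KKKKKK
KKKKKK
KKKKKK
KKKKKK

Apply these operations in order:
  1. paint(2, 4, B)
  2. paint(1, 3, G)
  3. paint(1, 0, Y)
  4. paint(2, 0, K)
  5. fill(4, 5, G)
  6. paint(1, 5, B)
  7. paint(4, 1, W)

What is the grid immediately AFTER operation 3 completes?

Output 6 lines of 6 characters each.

Answer: KYYYKK
YYYGKK
KKKKBK
KKKKKK
KKKKKK
KKKKKK

Derivation:
After op 1 paint(2,4,B):
KYYYKK
KYYYKK
KKKKBK
KKKKKK
KKKKKK
KKKKKK
After op 2 paint(1,3,G):
KYYYKK
KYYGKK
KKKKBK
KKKKKK
KKKKKK
KKKKKK
After op 3 paint(1,0,Y):
KYYYKK
YYYGKK
KKKKBK
KKKKKK
KKKKKK
KKKKKK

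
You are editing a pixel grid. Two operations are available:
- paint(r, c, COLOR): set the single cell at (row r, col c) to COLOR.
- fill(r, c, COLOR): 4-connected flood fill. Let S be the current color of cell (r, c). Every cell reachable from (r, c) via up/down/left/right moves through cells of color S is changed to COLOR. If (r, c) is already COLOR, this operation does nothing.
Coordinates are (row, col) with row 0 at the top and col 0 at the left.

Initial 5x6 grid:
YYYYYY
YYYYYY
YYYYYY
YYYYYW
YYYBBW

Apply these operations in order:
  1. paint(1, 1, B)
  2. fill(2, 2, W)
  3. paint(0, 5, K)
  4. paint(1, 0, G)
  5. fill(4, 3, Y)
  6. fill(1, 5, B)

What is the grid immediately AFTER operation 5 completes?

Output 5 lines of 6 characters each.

Answer: WWWWWK
GBWWWW
WWWWWW
WWWWWW
WWWYYW

Derivation:
After op 1 paint(1,1,B):
YYYYYY
YBYYYY
YYYYYY
YYYYYW
YYYBBW
After op 2 fill(2,2,W) [25 cells changed]:
WWWWWW
WBWWWW
WWWWWW
WWWWWW
WWWBBW
After op 3 paint(0,5,K):
WWWWWK
WBWWWW
WWWWWW
WWWWWW
WWWBBW
After op 4 paint(1,0,G):
WWWWWK
GBWWWW
WWWWWW
WWWWWW
WWWBBW
After op 5 fill(4,3,Y) [2 cells changed]:
WWWWWK
GBWWWW
WWWWWW
WWWWWW
WWWYYW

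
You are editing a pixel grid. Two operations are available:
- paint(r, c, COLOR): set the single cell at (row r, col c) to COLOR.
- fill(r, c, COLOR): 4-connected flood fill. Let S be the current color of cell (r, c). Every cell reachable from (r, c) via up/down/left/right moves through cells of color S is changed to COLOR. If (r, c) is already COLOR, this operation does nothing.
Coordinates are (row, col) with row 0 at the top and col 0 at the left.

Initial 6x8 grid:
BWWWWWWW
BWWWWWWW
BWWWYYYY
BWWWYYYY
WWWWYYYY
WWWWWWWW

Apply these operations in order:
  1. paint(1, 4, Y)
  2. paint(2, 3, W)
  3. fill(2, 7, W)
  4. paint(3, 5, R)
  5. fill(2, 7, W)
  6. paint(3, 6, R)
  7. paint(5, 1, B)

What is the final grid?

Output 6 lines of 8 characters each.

Answer: BWWWWWWW
BWWWWWWW
BWWWWWWW
BWWWWRRW
WWWWWWWW
WBWWWWWW

Derivation:
After op 1 paint(1,4,Y):
BWWWWWWW
BWWWYWWW
BWWWYYYY
BWWWYYYY
WWWWYYYY
WWWWWWWW
After op 2 paint(2,3,W):
BWWWWWWW
BWWWYWWW
BWWWYYYY
BWWWYYYY
WWWWYYYY
WWWWWWWW
After op 3 fill(2,7,W) [13 cells changed]:
BWWWWWWW
BWWWWWWW
BWWWWWWW
BWWWWWWW
WWWWWWWW
WWWWWWWW
After op 4 paint(3,5,R):
BWWWWWWW
BWWWWWWW
BWWWWWWW
BWWWWRWW
WWWWWWWW
WWWWWWWW
After op 5 fill(2,7,W) [0 cells changed]:
BWWWWWWW
BWWWWWWW
BWWWWWWW
BWWWWRWW
WWWWWWWW
WWWWWWWW
After op 6 paint(3,6,R):
BWWWWWWW
BWWWWWWW
BWWWWWWW
BWWWWRRW
WWWWWWWW
WWWWWWWW
After op 7 paint(5,1,B):
BWWWWWWW
BWWWWWWW
BWWWWWWW
BWWWWRRW
WWWWWWWW
WBWWWWWW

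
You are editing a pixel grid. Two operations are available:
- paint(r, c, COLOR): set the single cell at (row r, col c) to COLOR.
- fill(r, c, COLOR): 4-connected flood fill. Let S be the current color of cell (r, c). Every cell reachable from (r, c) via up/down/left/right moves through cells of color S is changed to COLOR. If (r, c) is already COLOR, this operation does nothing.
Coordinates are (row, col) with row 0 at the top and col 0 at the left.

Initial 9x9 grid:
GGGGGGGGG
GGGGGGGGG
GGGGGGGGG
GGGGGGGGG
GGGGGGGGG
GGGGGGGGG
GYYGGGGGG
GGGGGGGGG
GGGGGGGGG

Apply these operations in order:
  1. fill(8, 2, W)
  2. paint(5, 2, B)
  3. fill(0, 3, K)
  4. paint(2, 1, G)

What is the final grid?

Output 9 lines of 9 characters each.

After op 1 fill(8,2,W) [79 cells changed]:
WWWWWWWWW
WWWWWWWWW
WWWWWWWWW
WWWWWWWWW
WWWWWWWWW
WWWWWWWWW
WYYWWWWWW
WWWWWWWWW
WWWWWWWWW
After op 2 paint(5,2,B):
WWWWWWWWW
WWWWWWWWW
WWWWWWWWW
WWWWWWWWW
WWWWWWWWW
WWBWWWWWW
WYYWWWWWW
WWWWWWWWW
WWWWWWWWW
After op 3 fill(0,3,K) [78 cells changed]:
KKKKKKKKK
KKKKKKKKK
KKKKKKKKK
KKKKKKKKK
KKKKKKKKK
KKBKKKKKK
KYYKKKKKK
KKKKKKKKK
KKKKKKKKK
After op 4 paint(2,1,G):
KKKKKKKKK
KKKKKKKKK
KGKKKKKKK
KKKKKKKKK
KKKKKKKKK
KKBKKKKKK
KYYKKKKKK
KKKKKKKKK
KKKKKKKKK

Answer: KKKKKKKKK
KKKKKKKKK
KGKKKKKKK
KKKKKKKKK
KKKKKKKKK
KKBKKKKKK
KYYKKKKKK
KKKKKKKKK
KKKKKKKKK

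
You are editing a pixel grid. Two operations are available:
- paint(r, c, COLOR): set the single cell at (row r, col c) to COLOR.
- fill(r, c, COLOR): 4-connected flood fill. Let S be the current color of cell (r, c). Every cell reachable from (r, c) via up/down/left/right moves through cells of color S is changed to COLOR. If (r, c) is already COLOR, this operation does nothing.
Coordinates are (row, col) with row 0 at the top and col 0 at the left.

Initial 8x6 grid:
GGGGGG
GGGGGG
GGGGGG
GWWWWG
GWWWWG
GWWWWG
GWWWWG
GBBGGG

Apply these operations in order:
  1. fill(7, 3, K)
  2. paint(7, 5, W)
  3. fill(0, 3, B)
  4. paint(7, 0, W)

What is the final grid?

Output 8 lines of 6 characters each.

Answer: BBBBBB
BBBBBB
BBBBBB
BWWWWB
BWWWWB
BWWWWB
BWWWWB
WBBKKW

Derivation:
After op 1 fill(7,3,K) [30 cells changed]:
KKKKKK
KKKKKK
KKKKKK
KWWWWK
KWWWWK
KWWWWK
KWWWWK
KBBKKK
After op 2 paint(7,5,W):
KKKKKK
KKKKKK
KKKKKK
KWWWWK
KWWWWK
KWWWWK
KWWWWK
KBBKKW
After op 3 fill(0,3,B) [27 cells changed]:
BBBBBB
BBBBBB
BBBBBB
BWWWWB
BWWWWB
BWWWWB
BWWWWB
BBBKKW
After op 4 paint(7,0,W):
BBBBBB
BBBBBB
BBBBBB
BWWWWB
BWWWWB
BWWWWB
BWWWWB
WBBKKW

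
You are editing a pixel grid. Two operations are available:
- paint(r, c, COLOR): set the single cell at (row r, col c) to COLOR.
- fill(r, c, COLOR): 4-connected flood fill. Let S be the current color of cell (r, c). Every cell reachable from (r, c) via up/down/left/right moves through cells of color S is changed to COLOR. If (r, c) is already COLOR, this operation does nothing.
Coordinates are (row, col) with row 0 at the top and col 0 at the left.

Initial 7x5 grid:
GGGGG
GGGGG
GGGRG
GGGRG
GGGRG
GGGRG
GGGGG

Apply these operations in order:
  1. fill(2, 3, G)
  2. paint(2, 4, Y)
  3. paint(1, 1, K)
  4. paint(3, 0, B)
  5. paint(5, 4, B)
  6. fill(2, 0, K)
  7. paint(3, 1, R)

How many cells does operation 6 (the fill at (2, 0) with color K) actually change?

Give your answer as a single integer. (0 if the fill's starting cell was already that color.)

Answer: 31

Derivation:
After op 1 fill(2,3,G) [4 cells changed]:
GGGGG
GGGGG
GGGGG
GGGGG
GGGGG
GGGGG
GGGGG
After op 2 paint(2,4,Y):
GGGGG
GGGGG
GGGGY
GGGGG
GGGGG
GGGGG
GGGGG
After op 3 paint(1,1,K):
GGGGG
GKGGG
GGGGY
GGGGG
GGGGG
GGGGG
GGGGG
After op 4 paint(3,0,B):
GGGGG
GKGGG
GGGGY
BGGGG
GGGGG
GGGGG
GGGGG
After op 5 paint(5,4,B):
GGGGG
GKGGG
GGGGY
BGGGG
GGGGG
GGGGB
GGGGG
After op 6 fill(2,0,K) [31 cells changed]:
KKKKK
KKKKK
KKKKY
BKKKK
KKKKK
KKKKB
KKKKK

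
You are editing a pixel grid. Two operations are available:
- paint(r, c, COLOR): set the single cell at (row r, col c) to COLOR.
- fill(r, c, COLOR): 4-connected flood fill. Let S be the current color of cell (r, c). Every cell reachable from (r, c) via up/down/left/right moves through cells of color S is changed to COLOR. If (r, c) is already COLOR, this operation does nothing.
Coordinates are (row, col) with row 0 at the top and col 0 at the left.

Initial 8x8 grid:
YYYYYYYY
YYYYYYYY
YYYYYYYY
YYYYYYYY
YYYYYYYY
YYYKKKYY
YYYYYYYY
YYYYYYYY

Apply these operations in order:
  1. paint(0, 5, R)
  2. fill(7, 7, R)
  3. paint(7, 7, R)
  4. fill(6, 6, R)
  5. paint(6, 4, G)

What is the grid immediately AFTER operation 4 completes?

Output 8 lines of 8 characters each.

Answer: RRRRRRRR
RRRRRRRR
RRRRRRRR
RRRRRRRR
RRRRRRRR
RRRKKKRR
RRRRRRRR
RRRRRRRR

Derivation:
After op 1 paint(0,5,R):
YYYYYRYY
YYYYYYYY
YYYYYYYY
YYYYYYYY
YYYYYYYY
YYYKKKYY
YYYYYYYY
YYYYYYYY
After op 2 fill(7,7,R) [60 cells changed]:
RRRRRRRR
RRRRRRRR
RRRRRRRR
RRRRRRRR
RRRRRRRR
RRRKKKRR
RRRRRRRR
RRRRRRRR
After op 3 paint(7,7,R):
RRRRRRRR
RRRRRRRR
RRRRRRRR
RRRRRRRR
RRRRRRRR
RRRKKKRR
RRRRRRRR
RRRRRRRR
After op 4 fill(6,6,R) [0 cells changed]:
RRRRRRRR
RRRRRRRR
RRRRRRRR
RRRRRRRR
RRRRRRRR
RRRKKKRR
RRRRRRRR
RRRRRRRR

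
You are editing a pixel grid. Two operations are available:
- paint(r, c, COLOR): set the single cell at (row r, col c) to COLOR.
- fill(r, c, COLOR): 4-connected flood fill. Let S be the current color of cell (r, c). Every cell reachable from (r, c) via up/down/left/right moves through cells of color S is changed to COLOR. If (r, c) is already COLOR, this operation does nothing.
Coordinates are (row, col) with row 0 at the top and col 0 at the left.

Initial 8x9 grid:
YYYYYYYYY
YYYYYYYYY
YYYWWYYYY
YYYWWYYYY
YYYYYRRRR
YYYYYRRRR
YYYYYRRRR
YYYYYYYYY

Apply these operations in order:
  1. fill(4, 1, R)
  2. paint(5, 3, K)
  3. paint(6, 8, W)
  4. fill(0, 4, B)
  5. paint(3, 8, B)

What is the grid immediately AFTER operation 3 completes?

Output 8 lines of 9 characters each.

After op 1 fill(4,1,R) [56 cells changed]:
RRRRRRRRR
RRRRRRRRR
RRRWWRRRR
RRRWWRRRR
RRRRRRRRR
RRRRRRRRR
RRRRRRRRR
RRRRRRRRR
After op 2 paint(5,3,K):
RRRRRRRRR
RRRRRRRRR
RRRWWRRRR
RRRWWRRRR
RRRRRRRRR
RRRKRRRRR
RRRRRRRRR
RRRRRRRRR
After op 3 paint(6,8,W):
RRRRRRRRR
RRRRRRRRR
RRRWWRRRR
RRRWWRRRR
RRRRRRRRR
RRRKRRRRR
RRRRRRRRW
RRRRRRRRR

Answer: RRRRRRRRR
RRRRRRRRR
RRRWWRRRR
RRRWWRRRR
RRRRRRRRR
RRRKRRRRR
RRRRRRRRW
RRRRRRRRR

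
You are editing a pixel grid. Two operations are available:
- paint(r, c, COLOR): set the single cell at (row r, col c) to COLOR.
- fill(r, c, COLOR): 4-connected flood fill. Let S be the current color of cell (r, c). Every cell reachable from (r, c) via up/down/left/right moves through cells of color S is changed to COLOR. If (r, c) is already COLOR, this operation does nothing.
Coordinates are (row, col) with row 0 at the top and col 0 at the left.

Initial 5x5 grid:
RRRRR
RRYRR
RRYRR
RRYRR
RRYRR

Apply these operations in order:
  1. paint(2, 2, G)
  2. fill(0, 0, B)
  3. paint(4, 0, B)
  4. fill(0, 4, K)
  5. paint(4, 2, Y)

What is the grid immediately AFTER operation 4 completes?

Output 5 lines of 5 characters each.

After op 1 paint(2,2,G):
RRRRR
RRYRR
RRGRR
RRYRR
RRYRR
After op 2 fill(0,0,B) [21 cells changed]:
BBBBB
BBYBB
BBGBB
BBYBB
BBYBB
After op 3 paint(4,0,B):
BBBBB
BBYBB
BBGBB
BBYBB
BBYBB
After op 4 fill(0,4,K) [21 cells changed]:
KKKKK
KKYKK
KKGKK
KKYKK
KKYKK

Answer: KKKKK
KKYKK
KKGKK
KKYKK
KKYKK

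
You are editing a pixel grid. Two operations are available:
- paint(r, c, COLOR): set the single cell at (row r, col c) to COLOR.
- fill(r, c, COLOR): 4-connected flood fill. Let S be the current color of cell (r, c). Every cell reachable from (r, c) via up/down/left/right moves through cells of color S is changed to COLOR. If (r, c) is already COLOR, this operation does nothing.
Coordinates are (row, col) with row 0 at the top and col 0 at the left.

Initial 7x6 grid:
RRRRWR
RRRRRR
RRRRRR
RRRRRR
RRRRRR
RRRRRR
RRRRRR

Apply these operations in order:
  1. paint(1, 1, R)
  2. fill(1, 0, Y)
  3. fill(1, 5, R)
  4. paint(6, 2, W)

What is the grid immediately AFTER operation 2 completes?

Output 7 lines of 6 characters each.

After op 1 paint(1,1,R):
RRRRWR
RRRRRR
RRRRRR
RRRRRR
RRRRRR
RRRRRR
RRRRRR
After op 2 fill(1,0,Y) [41 cells changed]:
YYYYWY
YYYYYY
YYYYYY
YYYYYY
YYYYYY
YYYYYY
YYYYYY

Answer: YYYYWY
YYYYYY
YYYYYY
YYYYYY
YYYYYY
YYYYYY
YYYYYY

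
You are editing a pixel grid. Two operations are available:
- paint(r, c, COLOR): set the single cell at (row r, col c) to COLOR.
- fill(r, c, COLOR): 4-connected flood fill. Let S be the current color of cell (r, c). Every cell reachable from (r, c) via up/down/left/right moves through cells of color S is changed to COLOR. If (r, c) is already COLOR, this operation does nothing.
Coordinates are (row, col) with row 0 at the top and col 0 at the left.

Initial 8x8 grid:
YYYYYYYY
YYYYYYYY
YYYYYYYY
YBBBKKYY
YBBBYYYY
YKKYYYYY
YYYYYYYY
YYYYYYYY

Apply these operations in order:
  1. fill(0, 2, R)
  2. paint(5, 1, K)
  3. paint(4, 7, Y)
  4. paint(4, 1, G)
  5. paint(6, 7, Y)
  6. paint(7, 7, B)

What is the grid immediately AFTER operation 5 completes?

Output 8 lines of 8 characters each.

Answer: RRRRRRRR
RRRRRRRR
RRRRRRRR
RBBBKKRR
RGBBRRRY
RKKRRRRR
RRRRRRRY
RRRRRRRR

Derivation:
After op 1 fill(0,2,R) [54 cells changed]:
RRRRRRRR
RRRRRRRR
RRRRRRRR
RBBBKKRR
RBBBRRRR
RKKRRRRR
RRRRRRRR
RRRRRRRR
After op 2 paint(5,1,K):
RRRRRRRR
RRRRRRRR
RRRRRRRR
RBBBKKRR
RBBBRRRR
RKKRRRRR
RRRRRRRR
RRRRRRRR
After op 3 paint(4,7,Y):
RRRRRRRR
RRRRRRRR
RRRRRRRR
RBBBKKRR
RBBBRRRY
RKKRRRRR
RRRRRRRR
RRRRRRRR
After op 4 paint(4,1,G):
RRRRRRRR
RRRRRRRR
RRRRRRRR
RBBBKKRR
RGBBRRRY
RKKRRRRR
RRRRRRRR
RRRRRRRR
After op 5 paint(6,7,Y):
RRRRRRRR
RRRRRRRR
RRRRRRRR
RBBBKKRR
RGBBRRRY
RKKRRRRR
RRRRRRRY
RRRRRRRR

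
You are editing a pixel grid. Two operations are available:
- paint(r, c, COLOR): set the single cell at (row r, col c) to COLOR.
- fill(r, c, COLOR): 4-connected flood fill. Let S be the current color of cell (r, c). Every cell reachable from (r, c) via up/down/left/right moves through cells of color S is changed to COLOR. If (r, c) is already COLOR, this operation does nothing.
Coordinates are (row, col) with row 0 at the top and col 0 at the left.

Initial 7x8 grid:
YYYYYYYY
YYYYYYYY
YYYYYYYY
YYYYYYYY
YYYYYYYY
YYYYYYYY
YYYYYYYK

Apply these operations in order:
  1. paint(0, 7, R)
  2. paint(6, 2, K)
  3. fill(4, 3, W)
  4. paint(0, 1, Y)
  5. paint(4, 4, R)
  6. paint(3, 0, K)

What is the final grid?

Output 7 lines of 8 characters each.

After op 1 paint(0,7,R):
YYYYYYYR
YYYYYYYY
YYYYYYYY
YYYYYYYY
YYYYYYYY
YYYYYYYY
YYYYYYYK
After op 2 paint(6,2,K):
YYYYYYYR
YYYYYYYY
YYYYYYYY
YYYYYYYY
YYYYYYYY
YYYYYYYY
YYKYYYYK
After op 3 fill(4,3,W) [53 cells changed]:
WWWWWWWR
WWWWWWWW
WWWWWWWW
WWWWWWWW
WWWWWWWW
WWWWWWWW
WWKWWWWK
After op 4 paint(0,1,Y):
WYWWWWWR
WWWWWWWW
WWWWWWWW
WWWWWWWW
WWWWWWWW
WWWWWWWW
WWKWWWWK
After op 5 paint(4,4,R):
WYWWWWWR
WWWWWWWW
WWWWWWWW
WWWWWWWW
WWWWRWWW
WWWWWWWW
WWKWWWWK
After op 6 paint(3,0,K):
WYWWWWWR
WWWWWWWW
WWWWWWWW
KWWWWWWW
WWWWRWWW
WWWWWWWW
WWKWWWWK

Answer: WYWWWWWR
WWWWWWWW
WWWWWWWW
KWWWWWWW
WWWWRWWW
WWWWWWWW
WWKWWWWK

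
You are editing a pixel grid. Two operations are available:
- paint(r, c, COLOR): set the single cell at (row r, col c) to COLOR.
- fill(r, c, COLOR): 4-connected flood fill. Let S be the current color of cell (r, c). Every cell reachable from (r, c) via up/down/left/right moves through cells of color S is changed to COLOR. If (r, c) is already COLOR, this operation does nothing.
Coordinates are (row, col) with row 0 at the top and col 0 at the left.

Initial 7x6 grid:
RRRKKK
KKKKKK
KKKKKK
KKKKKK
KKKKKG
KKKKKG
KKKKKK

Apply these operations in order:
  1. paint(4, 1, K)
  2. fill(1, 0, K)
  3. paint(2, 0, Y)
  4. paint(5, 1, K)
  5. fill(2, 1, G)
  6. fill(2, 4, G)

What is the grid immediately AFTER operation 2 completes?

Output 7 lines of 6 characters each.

After op 1 paint(4,1,K):
RRRKKK
KKKKKK
KKKKKK
KKKKKK
KKKKKG
KKKKKG
KKKKKK
After op 2 fill(1,0,K) [0 cells changed]:
RRRKKK
KKKKKK
KKKKKK
KKKKKK
KKKKKG
KKKKKG
KKKKKK

Answer: RRRKKK
KKKKKK
KKKKKK
KKKKKK
KKKKKG
KKKKKG
KKKKKK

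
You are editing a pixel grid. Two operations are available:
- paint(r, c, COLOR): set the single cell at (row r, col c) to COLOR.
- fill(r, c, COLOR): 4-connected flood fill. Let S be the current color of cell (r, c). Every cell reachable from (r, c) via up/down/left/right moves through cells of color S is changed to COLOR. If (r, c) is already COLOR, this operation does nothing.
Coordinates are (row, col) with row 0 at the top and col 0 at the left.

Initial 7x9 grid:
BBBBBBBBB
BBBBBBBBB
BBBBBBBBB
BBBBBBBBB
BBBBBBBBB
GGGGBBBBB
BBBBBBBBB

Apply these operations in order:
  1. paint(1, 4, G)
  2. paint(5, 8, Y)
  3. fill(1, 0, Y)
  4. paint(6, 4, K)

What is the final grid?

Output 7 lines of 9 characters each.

Answer: YYYYYYYYY
YYYYGYYYY
YYYYYYYYY
YYYYYYYYY
YYYYYYYYY
GGGGYYYYY
YYYYKYYYY

Derivation:
After op 1 paint(1,4,G):
BBBBBBBBB
BBBBGBBBB
BBBBBBBBB
BBBBBBBBB
BBBBBBBBB
GGGGBBBBB
BBBBBBBBB
After op 2 paint(5,8,Y):
BBBBBBBBB
BBBBGBBBB
BBBBBBBBB
BBBBBBBBB
BBBBBBBBB
GGGGBBBBY
BBBBBBBBB
After op 3 fill(1,0,Y) [57 cells changed]:
YYYYYYYYY
YYYYGYYYY
YYYYYYYYY
YYYYYYYYY
YYYYYYYYY
GGGGYYYYY
YYYYYYYYY
After op 4 paint(6,4,K):
YYYYYYYYY
YYYYGYYYY
YYYYYYYYY
YYYYYYYYY
YYYYYYYYY
GGGGYYYYY
YYYYKYYYY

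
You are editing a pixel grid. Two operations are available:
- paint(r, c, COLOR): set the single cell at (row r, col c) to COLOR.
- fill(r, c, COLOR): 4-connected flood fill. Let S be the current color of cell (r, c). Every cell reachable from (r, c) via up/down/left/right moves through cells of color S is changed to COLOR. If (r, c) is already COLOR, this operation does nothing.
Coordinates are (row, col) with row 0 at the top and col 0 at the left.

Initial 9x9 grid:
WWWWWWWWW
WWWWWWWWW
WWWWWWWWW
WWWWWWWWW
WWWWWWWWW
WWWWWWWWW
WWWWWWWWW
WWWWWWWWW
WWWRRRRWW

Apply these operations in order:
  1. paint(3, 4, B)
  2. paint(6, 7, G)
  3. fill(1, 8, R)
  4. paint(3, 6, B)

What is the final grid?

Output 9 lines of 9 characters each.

Answer: RRRRRRRRR
RRRRRRRRR
RRRRRRRRR
RRRRBRBRR
RRRRRRRRR
RRRRRRRRR
RRRRRRRGR
RRRRRRRRR
RRRRRRRRR

Derivation:
After op 1 paint(3,4,B):
WWWWWWWWW
WWWWWWWWW
WWWWWWWWW
WWWWBWWWW
WWWWWWWWW
WWWWWWWWW
WWWWWWWWW
WWWWWWWWW
WWWRRRRWW
After op 2 paint(6,7,G):
WWWWWWWWW
WWWWWWWWW
WWWWWWWWW
WWWWBWWWW
WWWWWWWWW
WWWWWWWWW
WWWWWWWGW
WWWWWWWWW
WWWRRRRWW
After op 3 fill(1,8,R) [75 cells changed]:
RRRRRRRRR
RRRRRRRRR
RRRRRRRRR
RRRRBRRRR
RRRRRRRRR
RRRRRRRRR
RRRRRRRGR
RRRRRRRRR
RRRRRRRRR
After op 4 paint(3,6,B):
RRRRRRRRR
RRRRRRRRR
RRRRRRRRR
RRRRBRBRR
RRRRRRRRR
RRRRRRRRR
RRRRRRRGR
RRRRRRRRR
RRRRRRRRR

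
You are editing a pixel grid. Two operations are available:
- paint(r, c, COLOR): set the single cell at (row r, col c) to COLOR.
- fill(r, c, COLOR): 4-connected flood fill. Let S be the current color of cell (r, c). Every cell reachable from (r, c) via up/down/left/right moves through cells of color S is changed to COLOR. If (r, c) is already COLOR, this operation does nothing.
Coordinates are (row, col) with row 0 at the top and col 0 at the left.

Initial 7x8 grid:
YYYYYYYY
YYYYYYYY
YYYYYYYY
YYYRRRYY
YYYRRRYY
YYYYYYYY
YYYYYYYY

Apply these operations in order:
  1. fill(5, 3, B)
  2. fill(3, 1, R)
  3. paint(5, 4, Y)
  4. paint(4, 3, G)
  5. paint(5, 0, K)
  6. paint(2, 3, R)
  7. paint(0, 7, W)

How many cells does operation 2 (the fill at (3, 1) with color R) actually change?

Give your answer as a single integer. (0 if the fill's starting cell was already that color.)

Answer: 50

Derivation:
After op 1 fill(5,3,B) [50 cells changed]:
BBBBBBBB
BBBBBBBB
BBBBBBBB
BBBRRRBB
BBBRRRBB
BBBBBBBB
BBBBBBBB
After op 2 fill(3,1,R) [50 cells changed]:
RRRRRRRR
RRRRRRRR
RRRRRRRR
RRRRRRRR
RRRRRRRR
RRRRRRRR
RRRRRRRR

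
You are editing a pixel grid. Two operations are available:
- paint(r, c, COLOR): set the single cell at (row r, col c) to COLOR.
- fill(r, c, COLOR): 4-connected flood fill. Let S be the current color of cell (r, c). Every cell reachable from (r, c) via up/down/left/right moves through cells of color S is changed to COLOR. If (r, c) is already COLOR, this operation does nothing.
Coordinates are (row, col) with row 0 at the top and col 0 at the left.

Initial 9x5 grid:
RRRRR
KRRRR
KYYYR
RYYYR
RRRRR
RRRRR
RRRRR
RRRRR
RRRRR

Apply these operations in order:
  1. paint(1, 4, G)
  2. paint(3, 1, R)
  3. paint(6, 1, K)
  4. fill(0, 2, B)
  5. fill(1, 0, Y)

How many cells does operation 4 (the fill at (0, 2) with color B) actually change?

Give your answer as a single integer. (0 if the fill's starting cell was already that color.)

Answer: 8

Derivation:
After op 1 paint(1,4,G):
RRRRR
KRRRG
KYYYR
RYYYR
RRRRR
RRRRR
RRRRR
RRRRR
RRRRR
After op 2 paint(3,1,R):
RRRRR
KRRRG
KYYYR
RRYYR
RRRRR
RRRRR
RRRRR
RRRRR
RRRRR
After op 3 paint(6,1,K):
RRRRR
KRRRG
KYYYR
RRYYR
RRRRR
RRRRR
RKRRR
RRRRR
RRRRR
After op 4 fill(0,2,B) [8 cells changed]:
BBBBB
KBBBG
KYYYR
RRYYR
RRRRR
RRRRR
RKRRR
RRRRR
RRRRR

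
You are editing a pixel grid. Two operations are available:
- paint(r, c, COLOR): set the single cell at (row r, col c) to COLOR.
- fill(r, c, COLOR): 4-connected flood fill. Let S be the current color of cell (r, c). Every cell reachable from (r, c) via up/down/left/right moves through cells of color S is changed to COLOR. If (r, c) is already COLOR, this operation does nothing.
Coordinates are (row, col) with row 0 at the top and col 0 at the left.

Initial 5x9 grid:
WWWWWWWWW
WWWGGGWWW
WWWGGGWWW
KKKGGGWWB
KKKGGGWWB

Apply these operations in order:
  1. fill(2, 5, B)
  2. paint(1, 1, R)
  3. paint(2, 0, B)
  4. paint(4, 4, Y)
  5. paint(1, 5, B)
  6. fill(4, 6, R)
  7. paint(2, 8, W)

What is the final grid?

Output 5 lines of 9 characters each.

After op 1 fill(2,5,B) [12 cells changed]:
WWWWWWWWW
WWWBBBWWW
WWWBBBWWW
KKKBBBWWB
KKKBBBWWB
After op 2 paint(1,1,R):
WWWWWWWWW
WRWBBBWWW
WWWBBBWWW
KKKBBBWWB
KKKBBBWWB
After op 3 paint(2,0,B):
WWWWWWWWW
WRWBBBWWW
BWWBBBWWW
KKKBBBWWB
KKKBBBWWB
After op 4 paint(4,4,Y):
WWWWWWWWW
WRWBBBWWW
BWWBBBWWW
KKKBBBWWB
KKKBYBWWB
After op 5 paint(1,5,B):
WWWWWWWWW
WRWBBBWWW
BWWBBBWWW
KKKBBBWWB
KKKBYBWWB
After op 6 fill(4,6,R) [23 cells changed]:
RRRRRRRRR
RRRBBBRRR
BRRBBBRRR
KKKBBBRRB
KKKBYBRRB
After op 7 paint(2,8,W):
RRRRRRRRR
RRRBBBRRR
BRRBBBRRW
KKKBBBRRB
KKKBYBRRB

Answer: RRRRRRRRR
RRRBBBRRR
BRRBBBRRW
KKKBBBRRB
KKKBYBRRB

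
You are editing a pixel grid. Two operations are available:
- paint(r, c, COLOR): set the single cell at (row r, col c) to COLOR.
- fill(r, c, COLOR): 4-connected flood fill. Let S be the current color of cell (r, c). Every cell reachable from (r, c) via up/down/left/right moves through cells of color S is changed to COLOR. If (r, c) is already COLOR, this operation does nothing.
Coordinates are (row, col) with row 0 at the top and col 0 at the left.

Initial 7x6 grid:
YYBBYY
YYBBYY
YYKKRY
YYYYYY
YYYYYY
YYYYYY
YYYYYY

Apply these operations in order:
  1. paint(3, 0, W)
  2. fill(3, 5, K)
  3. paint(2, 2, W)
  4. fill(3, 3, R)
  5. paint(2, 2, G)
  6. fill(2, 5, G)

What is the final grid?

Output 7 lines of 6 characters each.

Answer: GGBBGG
GGBBGG
GGGGGG
WGGGGG
GGGGGG
GGGGGG
GGGGGG

Derivation:
After op 1 paint(3,0,W):
YYBBYY
YYBBYY
YYKKRY
WYYYYY
YYYYYY
YYYYYY
YYYYYY
After op 2 fill(3,5,K) [34 cells changed]:
KKBBKK
KKBBKK
KKKKRK
WKKKKK
KKKKKK
KKKKKK
KKKKKK
After op 3 paint(2,2,W):
KKBBKK
KKBBKK
KKWKRK
WKKKKK
KKKKKK
KKKKKK
KKKKKK
After op 4 fill(3,3,R) [35 cells changed]:
RRBBRR
RRBBRR
RRWRRR
WRRRRR
RRRRRR
RRRRRR
RRRRRR
After op 5 paint(2,2,G):
RRBBRR
RRBBRR
RRGRRR
WRRRRR
RRRRRR
RRRRRR
RRRRRR
After op 6 fill(2,5,G) [36 cells changed]:
GGBBGG
GGBBGG
GGGGGG
WGGGGG
GGGGGG
GGGGGG
GGGGGG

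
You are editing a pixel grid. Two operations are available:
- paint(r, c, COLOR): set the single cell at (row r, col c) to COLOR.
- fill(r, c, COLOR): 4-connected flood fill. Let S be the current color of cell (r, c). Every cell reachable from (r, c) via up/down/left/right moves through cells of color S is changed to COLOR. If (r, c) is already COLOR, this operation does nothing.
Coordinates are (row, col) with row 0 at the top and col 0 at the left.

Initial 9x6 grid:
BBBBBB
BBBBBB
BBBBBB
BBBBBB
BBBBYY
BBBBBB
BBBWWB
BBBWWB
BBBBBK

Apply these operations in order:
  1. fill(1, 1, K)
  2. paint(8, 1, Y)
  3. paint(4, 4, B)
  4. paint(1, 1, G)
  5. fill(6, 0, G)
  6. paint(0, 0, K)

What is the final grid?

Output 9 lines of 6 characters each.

Answer: KGGGGG
GGGGGG
GGGGGG
GGGGGG
GGGGBY
GGGGGG
GGGWWG
GGGWWG
GYGGGG

Derivation:
After op 1 fill(1,1,K) [47 cells changed]:
KKKKKK
KKKKKK
KKKKKK
KKKKKK
KKKKYY
KKKKKK
KKKWWK
KKKWWK
KKKKKK
After op 2 paint(8,1,Y):
KKKKKK
KKKKKK
KKKKKK
KKKKKK
KKKKYY
KKKKKK
KKKWWK
KKKWWK
KYKKKK
After op 3 paint(4,4,B):
KKKKKK
KKKKKK
KKKKKK
KKKKKK
KKKKBY
KKKKKK
KKKWWK
KKKWWK
KYKKKK
After op 4 paint(1,1,G):
KKKKKK
KGKKKK
KKKKKK
KKKKKK
KKKKBY
KKKKKK
KKKWWK
KKKWWK
KYKKKK
After op 5 fill(6,0,G) [46 cells changed]:
GGGGGG
GGGGGG
GGGGGG
GGGGGG
GGGGBY
GGGGGG
GGGWWG
GGGWWG
GYGGGG
After op 6 paint(0,0,K):
KGGGGG
GGGGGG
GGGGGG
GGGGGG
GGGGBY
GGGGGG
GGGWWG
GGGWWG
GYGGGG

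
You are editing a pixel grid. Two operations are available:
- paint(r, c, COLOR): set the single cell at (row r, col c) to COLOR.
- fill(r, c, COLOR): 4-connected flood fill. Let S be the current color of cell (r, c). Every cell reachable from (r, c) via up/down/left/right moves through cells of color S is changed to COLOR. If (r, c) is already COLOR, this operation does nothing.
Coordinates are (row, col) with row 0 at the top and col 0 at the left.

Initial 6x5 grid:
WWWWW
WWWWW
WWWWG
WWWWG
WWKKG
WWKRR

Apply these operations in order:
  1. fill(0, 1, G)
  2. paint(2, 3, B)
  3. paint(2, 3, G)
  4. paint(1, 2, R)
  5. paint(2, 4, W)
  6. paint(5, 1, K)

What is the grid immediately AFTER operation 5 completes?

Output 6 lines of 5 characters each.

After op 1 fill(0,1,G) [22 cells changed]:
GGGGG
GGGGG
GGGGG
GGGGG
GGKKG
GGKRR
After op 2 paint(2,3,B):
GGGGG
GGGGG
GGGBG
GGGGG
GGKKG
GGKRR
After op 3 paint(2,3,G):
GGGGG
GGGGG
GGGGG
GGGGG
GGKKG
GGKRR
After op 4 paint(1,2,R):
GGGGG
GGRGG
GGGGG
GGGGG
GGKKG
GGKRR
After op 5 paint(2,4,W):
GGGGG
GGRGG
GGGGW
GGGGG
GGKKG
GGKRR

Answer: GGGGG
GGRGG
GGGGW
GGGGG
GGKKG
GGKRR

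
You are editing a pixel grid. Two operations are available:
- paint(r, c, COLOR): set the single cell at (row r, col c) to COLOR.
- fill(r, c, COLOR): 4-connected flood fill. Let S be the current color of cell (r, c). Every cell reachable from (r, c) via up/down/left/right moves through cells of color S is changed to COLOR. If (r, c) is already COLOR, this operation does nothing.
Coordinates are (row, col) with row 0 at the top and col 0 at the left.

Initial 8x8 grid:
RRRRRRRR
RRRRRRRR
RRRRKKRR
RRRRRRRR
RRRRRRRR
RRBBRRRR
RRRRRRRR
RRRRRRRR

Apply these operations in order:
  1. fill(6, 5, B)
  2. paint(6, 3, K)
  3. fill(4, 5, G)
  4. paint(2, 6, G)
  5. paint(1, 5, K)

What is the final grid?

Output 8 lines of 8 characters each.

Answer: GGGGGGGG
GGGGGKGG
GGGGKKGG
GGGGGGGG
GGGGGGGG
GGGGGGGG
GGGKGGGG
GGGGGGGG

Derivation:
After op 1 fill(6,5,B) [60 cells changed]:
BBBBBBBB
BBBBBBBB
BBBBKKBB
BBBBBBBB
BBBBBBBB
BBBBBBBB
BBBBBBBB
BBBBBBBB
After op 2 paint(6,3,K):
BBBBBBBB
BBBBBBBB
BBBBKKBB
BBBBBBBB
BBBBBBBB
BBBBBBBB
BBBKBBBB
BBBBBBBB
After op 3 fill(4,5,G) [61 cells changed]:
GGGGGGGG
GGGGGGGG
GGGGKKGG
GGGGGGGG
GGGGGGGG
GGGGGGGG
GGGKGGGG
GGGGGGGG
After op 4 paint(2,6,G):
GGGGGGGG
GGGGGGGG
GGGGKKGG
GGGGGGGG
GGGGGGGG
GGGGGGGG
GGGKGGGG
GGGGGGGG
After op 5 paint(1,5,K):
GGGGGGGG
GGGGGKGG
GGGGKKGG
GGGGGGGG
GGGGGGGG
GGGGGGGG
GGGKGGGG
GGGGGGGG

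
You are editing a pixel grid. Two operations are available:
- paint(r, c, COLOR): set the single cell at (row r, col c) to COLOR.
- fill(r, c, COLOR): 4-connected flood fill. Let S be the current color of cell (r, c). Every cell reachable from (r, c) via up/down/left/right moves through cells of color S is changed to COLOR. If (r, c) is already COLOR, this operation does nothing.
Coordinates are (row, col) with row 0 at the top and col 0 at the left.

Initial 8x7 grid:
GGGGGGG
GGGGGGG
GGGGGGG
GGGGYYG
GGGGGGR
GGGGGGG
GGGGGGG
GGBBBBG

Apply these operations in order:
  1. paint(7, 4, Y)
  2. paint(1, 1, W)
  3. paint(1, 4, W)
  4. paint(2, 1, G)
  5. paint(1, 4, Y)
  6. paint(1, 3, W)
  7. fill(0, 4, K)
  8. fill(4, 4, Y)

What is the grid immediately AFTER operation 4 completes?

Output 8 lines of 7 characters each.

Answer: GGGGGGG
GWGGWGG
GGGGGGG
GGGGYYG
GGGGGGR
GGGGGGG
GGGGGGG
GGBBYBG

Derivation:
After op 1 paint(7,4,Y):
GGGGGGG
GGGGGGG
GGGGGGG
GGGGYYG
GGGGGGR
GGGGGGG
GGGGGGG
GGBBYBG
After op 2 paint(1,1,W):
GGGGGGG
GWGGGGG
GGGGGGG
GGGGYYG
GGGGGGR
GGGGGGG
GGGGGGG
GGBBYBG
After op 3 paint(1,4,W):
GGGGGGG
GWGGWGG
GGGGGGG
GGGGYYG
GGGGGGR
GGGGGGG
GGGGGGG
GGBBYBG
After op 4 paint(2,1,G):
GGGGGGG
GWGGWGG
GGGGGGG
GGGGYYG
GGGGGGR
GGGGGGG
GGGGGGG
GGBBYBG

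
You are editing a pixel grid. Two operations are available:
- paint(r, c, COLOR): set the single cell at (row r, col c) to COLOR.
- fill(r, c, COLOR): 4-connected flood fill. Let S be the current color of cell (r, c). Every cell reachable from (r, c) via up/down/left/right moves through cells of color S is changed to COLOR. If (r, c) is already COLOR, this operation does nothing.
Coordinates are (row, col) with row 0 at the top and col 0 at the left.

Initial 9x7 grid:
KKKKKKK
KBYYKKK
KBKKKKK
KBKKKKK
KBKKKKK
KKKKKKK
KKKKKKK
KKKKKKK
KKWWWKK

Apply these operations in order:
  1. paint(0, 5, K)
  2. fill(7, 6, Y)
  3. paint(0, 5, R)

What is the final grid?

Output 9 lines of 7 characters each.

After op 1 paint(0,5,K):
KKKKKKK
KBYYKKK
KBKKKKK
KBKKKKK
KBKKKKK
KKKKKKK
KKKKKKK
KKKKKKK
KKWWWKK
After op 2 fill(7,6,Y) [54 cells changed]:
YYYYYYY
YBYYYYY
YBYYYYY
YBYYYYY
YBYYYYY
YYYYYYY
YYYYYYY
YYYYYYY
YYWWWYY
After op 3 paint(0,5,R):
YYYYYRY
YBYYYYY
YBYYYYY
YBYYYYY
YBYYYYY
YYYYYYY
YYYYYYY
YYYYYYY
YYWWWYY

Answer: YYYYYRY
YBYYYYY
YBYYYYY
YBYYYYY
YBYYYYY
YYYYYYY
YYYYYYY
YYYYYYY
YYWWWYY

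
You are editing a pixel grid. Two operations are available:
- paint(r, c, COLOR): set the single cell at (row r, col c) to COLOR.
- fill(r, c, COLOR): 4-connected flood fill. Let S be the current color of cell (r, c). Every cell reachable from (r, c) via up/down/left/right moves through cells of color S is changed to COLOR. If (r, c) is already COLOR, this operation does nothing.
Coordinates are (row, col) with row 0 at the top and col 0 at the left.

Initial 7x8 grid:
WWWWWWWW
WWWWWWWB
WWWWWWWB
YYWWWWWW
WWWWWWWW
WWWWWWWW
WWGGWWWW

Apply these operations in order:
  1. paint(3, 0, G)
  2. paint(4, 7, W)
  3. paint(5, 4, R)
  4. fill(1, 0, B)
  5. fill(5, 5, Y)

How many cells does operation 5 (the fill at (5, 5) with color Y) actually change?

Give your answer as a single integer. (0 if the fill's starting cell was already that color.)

After op 1 paint(3,0,G):
WWWWWWWW
WWWWWWWB
WWWWWWWB
GYWWWWWW
WWWWWWWW
WWWWWWWW
WWGGWWWW
After op 2 paint(4,7,W):
WWWWWWWW
WWWWWWWB
WWWWWWWB
GYWWWWWW
WWWWWWWW
WWWWWWWW
WWGGWWWW
After op 3 paint(5,4,R):
WWWWWWWW
WWWWWWWB
WWWWWWWB
GYWWWWWW
WWWWWWWW
WWWWRWWW
WWGGWWWW
After op 4 fill(1,0,B) [49 cells changed]:
BBBBBBBB
BBBBBBBB
BBBBBBBB
GYBBBBBB
BBBBBBBB
BBBBRBBB
BBGGBBBB
After op 5 fill(5,5,Y) [51 cells changed]:
YYYYYYYY
YYYYYYYY
YYYYYYYY
GYYYYYYY
YYYYYYYY
YYYYRYYY
YYGGYYYY

Answer: 51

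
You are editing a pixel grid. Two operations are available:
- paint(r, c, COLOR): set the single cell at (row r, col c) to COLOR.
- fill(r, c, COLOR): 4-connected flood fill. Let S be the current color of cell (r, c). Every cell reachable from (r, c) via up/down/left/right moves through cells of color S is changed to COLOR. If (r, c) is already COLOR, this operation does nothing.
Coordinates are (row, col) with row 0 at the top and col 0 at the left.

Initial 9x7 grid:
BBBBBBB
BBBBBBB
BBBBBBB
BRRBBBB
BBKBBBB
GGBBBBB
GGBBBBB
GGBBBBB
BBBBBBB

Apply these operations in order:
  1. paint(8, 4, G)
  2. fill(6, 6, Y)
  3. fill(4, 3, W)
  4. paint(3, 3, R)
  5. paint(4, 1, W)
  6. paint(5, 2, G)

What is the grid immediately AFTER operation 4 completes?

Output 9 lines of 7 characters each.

After op 1 paint(8,4,G):
BBBBBBB
BBBBBBB
BBBBBBB
BRRBBBB
BBKBBBB
GGBBBBB
GGBBBBB
GGBBBBB
BBBBGBB
After op 2 fill(6,6,Y) [53 cells changed]:
YYYYYYY
YYYYYYY
YYYYYYY
YRRYYYY
YYKYYYY
GGYYYYY
GGYYYYY
GGYYYYY
YYYYGYY
After op 3 fill(4,3,W) [53 cells changed]:
WWWWWWW
WWWWWWW
WWWWWWW
WRRWWWW
WWKWWWW
GGWWWWW
GGWWWWW
GGWWWWW
WWWWGWW
After op 4 paint(3,3,R):
WWWWWWW
WWWWWWW
WWWWWWW
WRRRWWW
WWKWWWW
GGWWWWW
GGWWWWW
GGWWWWW
WWWWGWW

Answer: WWWWWWW
WWWWWWW
WWWWWWW
WRRRWWW
WWKWWWW
GGWWWWW
GGWWWWW
GGWWWWW
WWWWGWW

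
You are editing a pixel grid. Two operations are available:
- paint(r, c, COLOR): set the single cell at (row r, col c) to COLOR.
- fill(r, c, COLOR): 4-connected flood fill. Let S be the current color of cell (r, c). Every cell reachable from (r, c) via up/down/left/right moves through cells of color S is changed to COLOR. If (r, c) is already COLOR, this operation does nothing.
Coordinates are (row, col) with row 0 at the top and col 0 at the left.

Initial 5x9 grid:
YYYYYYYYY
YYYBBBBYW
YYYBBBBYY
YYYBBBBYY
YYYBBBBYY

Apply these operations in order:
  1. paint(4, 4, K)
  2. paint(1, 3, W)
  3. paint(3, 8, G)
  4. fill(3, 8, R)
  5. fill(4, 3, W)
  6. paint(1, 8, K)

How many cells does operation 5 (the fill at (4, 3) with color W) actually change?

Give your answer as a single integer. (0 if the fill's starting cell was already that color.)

After op 1 paint(4,4,K):
YYYYYYYYY
YYYBBBBYW
YYYBBBBYY
YYYBBBBYY
YYYBKBBYY
After op 2 paint(1,3,W):
YYYYYYYYY
YYYWBBBYW
YYYBBBBYY
YYYBBBBYY
YYYBKBBYY
After op 3 paint(3,8,G):
YYYYYYYYY
YYYWBBBYW
YYYBBBBYY
YYYBBBBYG
YYYBKBBYY
After op 4 fill(3,8,R) [1 cells changed]:
YYYYYYYYY
YYYWBBBYW
YYYBBBBYY
YYYBBBBYR
YYYBKBBYY
After op 5 fill(4,3,W) [14 cells changed]:
YYYYYYYYY
YYYWWWWYW
YYYWWWWYY
YYYWWWWYR
YYYWKWWYY

Answer: 14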